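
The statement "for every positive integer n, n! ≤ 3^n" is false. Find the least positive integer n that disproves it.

The first 6 eligible values, up to n = 6, all satisfy the conclusion.
n = 7: n! = 5040 and 3^n = 2187, so 5040 > 2187.
Hence n = 7 is a counterexample.

n = 7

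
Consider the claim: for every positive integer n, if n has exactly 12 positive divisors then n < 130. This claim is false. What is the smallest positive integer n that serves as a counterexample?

We need the least positive integer n for which n has exactly 12 positive divisors but the claim fails.
The first 7 eligible values, up to n = 126, all satisfy the conclusion.
n = 132: τ(132) = 12; 132 ≥ 130.
Thus n = 132 disproves the claim, and no smaller n works.

n = 132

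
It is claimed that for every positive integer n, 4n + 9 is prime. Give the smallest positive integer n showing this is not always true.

n = 3

n = 1: 4n + 9 = 13, prime.
n = 2: 4n + 9 = 17, prime.
n = 3: 4n + 9 = 21 = 3 × 7, composite.
Hence n = 3 is a counterexample.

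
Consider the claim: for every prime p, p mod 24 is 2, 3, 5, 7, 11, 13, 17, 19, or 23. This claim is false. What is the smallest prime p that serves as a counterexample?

p = 73

The first 20 eligible values, up to p = 71, all satisfy the conclusion.
p = 73: 73 mod 24 = 1 — not in {2, 3, 5, 7, 11, 13, 17, 19, 23}.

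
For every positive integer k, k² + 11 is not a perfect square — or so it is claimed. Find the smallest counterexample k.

k = 5

A counterexample is any positive integer k such that k² + 11 is a perfect square; we check each in order.
The first 4 eligible values, up to k = 4, all satisfy the conclusion.
k = 5: 5² + 11 = 36 = 6², a perfect square.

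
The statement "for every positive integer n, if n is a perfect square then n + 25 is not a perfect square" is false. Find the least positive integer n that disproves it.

n = 144

A counterexample is any positive integer n such that n is a perfect square but n + 25 is a perfect square; we check each in order.
For n = 1, 4, 9, 16, …, 81, 100, 121 the conclusion holds.
n = 144: 144 = 12² and 144 + 25 = 169 = 13².
Thus n = 144 disproves the claim, and no smaller n works.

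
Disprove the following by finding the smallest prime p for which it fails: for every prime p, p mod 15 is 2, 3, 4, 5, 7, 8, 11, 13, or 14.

p = 31

A counterexample is any prime p such that the claim fails; we check each in order.
For p = 2, 3, 5, 7, 11, 13, 17, 19, 23, 29 the conclusion holds.
p = 31: 31 mod 15 = 1 — not in {2, 3, 4, 5, 7, 8, 11, 13, 14}.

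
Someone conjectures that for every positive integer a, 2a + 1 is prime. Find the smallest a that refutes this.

For a = 1, 2, 3 the conclusion holds.
a = 4: 2a + 1 = 9 = 3 × 3, composite.
So a = 4 is the smallest counterexample.

a = 4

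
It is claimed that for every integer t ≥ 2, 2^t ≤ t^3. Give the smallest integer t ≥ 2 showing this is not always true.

t = 10

The first 8 eligible values, up to t = 9, all satisfy the conclusion.
t = 10: 2^t = 1024 and t^3 = 1000, so 1024 > 1000.
Hence t = 10 is a counterexample.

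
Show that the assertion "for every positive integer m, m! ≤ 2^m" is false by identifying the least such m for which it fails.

m = 4

A counterexample is any positive integer m such that m! > 2^m; we check each in order.
For m = 1, 2, 3 the conclusion holds.
m = 4: m! = 24 and 2^m = 16, so 24 > 16.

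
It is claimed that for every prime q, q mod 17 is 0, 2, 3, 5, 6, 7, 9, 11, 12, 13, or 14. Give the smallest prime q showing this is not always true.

q = 59

Check each prime q in order until the claim fails.
The first 16 eligible values, up to q = 53, all satisfy the conclusion.
q = 59: 59 mod 17 = 8 — not in {0, 2, 3, 5, 6, 7, 9, 11, 12, 13, 14}.
Thus q = 59 disproves the claim, and no smaller q works.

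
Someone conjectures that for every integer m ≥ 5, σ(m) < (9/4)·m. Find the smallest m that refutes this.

The first 7 eligible values, up to m = 11, all satisfy the conclusion.
m = 12: σ(12) = 28; 28 ≥ 27.
So m = 12 is the smallest counterexample.

m = 12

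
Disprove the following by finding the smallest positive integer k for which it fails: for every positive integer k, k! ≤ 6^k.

k = 14

A counterexample is any positive integer k such that k! > 6^k; we check each in order.
For k = 1, 2, 3, 4, …, 11, 12, 13 the conclusion holds.
k = 14: k! = 87178291200 and 6^k = 78364164096, so 87178291200 > 78364164096.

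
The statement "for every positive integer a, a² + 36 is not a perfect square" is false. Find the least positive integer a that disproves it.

For a = 1, 2, 3, 4, 5, 6, 7 the conclusion holds.
a = 8: 8² + 36 = 100 = 10², a perfect square.

a = 8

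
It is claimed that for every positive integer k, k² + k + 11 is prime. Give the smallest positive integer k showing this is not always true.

For k = 1, 2, 3, 4, 5, 6, 7, 8, 9 the conclusion holds.
k = 10: k² + k + 11 = 121 = 11 × 11, composite.

k = 10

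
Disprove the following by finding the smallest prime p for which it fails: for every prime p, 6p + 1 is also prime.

p = 19

Check each prime p in order until 6p + 1 is not prime.
For p = 2, 3, 5, 7, 11, 13, 17 the conclusion holds.
p = 19: 6p + 1 = 115 = 5 × 23, not prime.
Hence p = 19 is a counterexample.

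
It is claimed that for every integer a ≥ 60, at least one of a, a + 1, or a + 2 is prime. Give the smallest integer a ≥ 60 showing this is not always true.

a = 62

a = 60: 61 is prime.
a = 61: 61 is prime.
a = 62: 62 = 2 × 31; 63 = 3 × 21; 64 = 2 × 32 — all composite.
Thus a = 62 disproves the claim, and no smaller a works.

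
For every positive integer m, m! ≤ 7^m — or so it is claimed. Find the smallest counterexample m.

Check each positive integer m in order until m! > 7^m.
For m = 1, 2, 3, 4, …, 14, 15, 16 the conclusion holds.
m = 17: m! = 355687428096000 and 7^m = 232630513987207, so 355687428096000 > 232630513987207.
Thus m = 17 disproves the claim, and no smaller m works.

m = 17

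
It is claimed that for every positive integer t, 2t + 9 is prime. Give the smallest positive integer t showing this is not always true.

A counterexample is any positive integer t such that 2t + 9 is not prime; we check each in order.
For t = 1, 2 the conclusion holds.
t = 3: 2t + 9 = 15 = 3 × 5, composite.
Thus t = 3 disproves the claim, and no smaller t works.

t = 3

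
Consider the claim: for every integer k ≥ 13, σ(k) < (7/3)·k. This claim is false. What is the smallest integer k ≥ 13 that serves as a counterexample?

k = 24

For k = 13, 14, 15, 16, …, 21, 22, 23 the conclusion holds.
k = 24: σ(24) = 60; 60 ≥ 56.
Hence k = 24 is a counterexample.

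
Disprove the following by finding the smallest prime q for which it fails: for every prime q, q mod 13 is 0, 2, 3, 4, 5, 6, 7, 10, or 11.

A counterexample is any prime q such that the claim fails; we check each in order.
For q = 2, 3, 5, 7, …, 37, 41, 43 the conclusion holds.
q = 47: 47 mod 13 = 8 — not in {0, 2, 3, 4, 5, 6, 7, 10, 11}.

q = 47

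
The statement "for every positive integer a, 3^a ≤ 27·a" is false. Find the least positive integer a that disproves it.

a = 5

Check each positive integer a in order until 3^a > 27·a.
a = 1: 3^a = 3 and 27·a = 27, so 3 ≤ 27.
a = 2: 3^a = 9 and 27·a = 54, so 9 ≤ 54.
a = 3: 3^a = 27 and 27·a = 81, so 27 ≤ 81.
a = 4: 3^a = 81 and 27·a = 108, so 81 ≤ 108.
a = 5: 3^a = 243 and 27·a = 135, so 243 > 135.
So a = 5 is the smallest counterexample.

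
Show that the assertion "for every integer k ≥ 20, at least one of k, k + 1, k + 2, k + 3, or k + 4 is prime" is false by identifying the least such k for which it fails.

k = 20: 23 is prime.
k = 21: 23 is prime.
k = 22: 23 is prime.
k = 23: 23 is prime.
k = 24: 24 = 2 × 12; 25 = 5 × 5; 26 = 2 × 13; 27 = 3 × 9; 28 = 2 × 14 — all composite.

k = 24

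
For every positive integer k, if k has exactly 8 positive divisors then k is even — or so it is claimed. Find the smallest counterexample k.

k = 105

We need the least positive integer k for which k has exactly 8 positive divisors but k is odd.
For k = 24, 30, 40, 42, …, 88, 102, 104 the conclusion holds.
k = 105: divisors of 105: 1, 3, 5, 7, 15, 21, 35, 105; 105 is odd.
Thus k = 105 disproves the claim, and no smaller k works.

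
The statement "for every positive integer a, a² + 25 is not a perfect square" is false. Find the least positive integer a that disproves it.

a = 12

A counterexample is any positive integer a such that a² + 25 is a perfect square; we check each in order.
The first 11 eligible values, up to a = 11, all satisfy the conclusion.
a = 12: 12² + 25 = 169 = 13², a perfect square.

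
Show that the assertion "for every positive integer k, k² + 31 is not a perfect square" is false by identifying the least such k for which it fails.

We need the least positive integer k for which k² + 31 is a perfect square.
For k = 1, 2, 3, 4, …, 12, 13, 14 the conclusion holds.
k = 15: 15² + 31 = 256 = 16², a perfect square.
So k = 15 is the smallest counterexample.

k = 15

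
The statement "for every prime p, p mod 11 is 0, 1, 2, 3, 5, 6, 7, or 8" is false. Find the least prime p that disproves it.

For p = 2, 3, 5, 7, 11, 13, 17, 19, 23, 29 the conclusion holds.
p = 31: 31 mod 11 = 9 — not in {0, 1, 2, 3, 5, 6, 7, 8}.
Thus p = 31 disproves the claim, and no smaller p works.

p = 31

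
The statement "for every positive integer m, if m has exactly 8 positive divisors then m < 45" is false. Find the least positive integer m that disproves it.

Check each positive integer m in order until m has exactly 8 positive divisors but the claim fails.
The first 4 eligible values, up to m = 42, all satisfy the conclusion.
m = 54: τ(54) = 8; 54 ≥ 45.
Thus m = 54 disproves the claim, and no smaller m works.

m = 54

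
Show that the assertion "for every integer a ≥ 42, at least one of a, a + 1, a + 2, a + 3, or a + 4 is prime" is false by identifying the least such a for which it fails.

a = 48

A counterexample is any integer a ≥ 42 such that a, a + 1, a + 2, a + 3, a + 4 are all composite; we check each in order.
For a = 42, 43, 44, 45, 46, 47 the conclusion holds.
a = 48: 48 = 2 × 24; 49 = 7 × 7; 50 = 2 × 25; 51 = 3 × 17; 52 = 2 × 26 — all composite.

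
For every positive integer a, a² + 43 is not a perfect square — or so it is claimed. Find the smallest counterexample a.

a = 21

Check each positive integer a in order until a² + 43 is a perfect square.
For a = 1, 2, 3, 4, …, 18, 19, 20 the conclusion holds.
a = 21: 21² + 43 = 484 = 22², a perfect square.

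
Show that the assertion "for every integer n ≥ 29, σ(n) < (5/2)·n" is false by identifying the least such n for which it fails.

We need the least integer n ≥ 29 for which the claim fails.
For n = 29, 30, 31, 32, 33, 34, 35 the conclusion holds.
n = 36: σ(36) = 91; 91 ≥ 90.
So n = 36 is the smallest counterexample.

n = 36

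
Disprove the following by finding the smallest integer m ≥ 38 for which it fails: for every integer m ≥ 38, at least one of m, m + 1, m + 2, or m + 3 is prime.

We need the least integer m ≥ 38 for which m, m + 1, m + 2, m + 3 are all composite.
The first 10 eligible values, up to m = 47, all satisfy the conclusion.
m = 48: 48 = 2 × 24; 49 = 7 × 7; 50 = 2 × 25; 51 = 3 × 17 — all composite.
So m = 48 is the smallest counterexample.

m = 48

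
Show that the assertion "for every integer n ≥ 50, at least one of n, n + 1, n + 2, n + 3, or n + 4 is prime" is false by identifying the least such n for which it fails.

A counterexample is any integer n ≥ 50 such that n, n + 1, n + 2, n + 3, n + 4 are all composite; we check each in order.
n = 50: 53 is prime.
n = 51: 53 is prime.
n = 52: 53 is prime.
n = 53: 53 is prime.
n = 54: 54 = 2 × 27; 55 = 5 × 11; 56 = 2 × 28; 57 = 3 × 19; 58 = 2 × 29 — all composite.

n = 54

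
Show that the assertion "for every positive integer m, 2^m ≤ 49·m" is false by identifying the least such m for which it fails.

m = 9

A counterexample is any positive integer m such that 2^m > 49·m; we check each in order.
The first 8 eligible values, up to m = 8, all satisfy the conclusion.
m = 9: 2^m = 512 and 49·m = 441, so 512 > 441.
Thus m = 9 disproves the claim, and no smaller m works.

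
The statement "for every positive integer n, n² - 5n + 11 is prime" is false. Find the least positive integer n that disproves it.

n = 7

For n = 1, 2, 3, 4, 5, 6 the conclusion holds.
n = 7: n² - 5n + 11 = 25 = 5 × 5, composite.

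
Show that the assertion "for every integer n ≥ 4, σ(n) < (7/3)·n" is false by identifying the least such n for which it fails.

We need the least integer n ≥ 4 for which the claim fails.
The first 8 eligible values, up to n = 11, all satisfy the conclusion.
n = 12: σ(12) = 28; 28 ≥ 28.
Thus n = 12 disproves the claim, and no smaller n works.

n = 12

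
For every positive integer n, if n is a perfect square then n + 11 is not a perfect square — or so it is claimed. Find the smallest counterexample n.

n = 25

We need the least positive integer n for which n is a perfect square but n + 11 is a perfect square.
For n = 1, 4, 9, 16 the conclusion holds.
n = 25: 25 = 5² and 25 + 11 = 36 = 6².
Hence n = 25 is a counterexample.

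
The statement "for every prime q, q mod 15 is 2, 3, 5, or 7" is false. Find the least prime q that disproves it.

A counterexample is any prime q such that the claim fails; we check each in order.
For q = 2, 3, 5, 7 the conclusion holds.
q = 11: 11 mod 15 = 11 — not in {2, 3, 5, 7}.
So q = 11 is the smallest counterexample.

q = 11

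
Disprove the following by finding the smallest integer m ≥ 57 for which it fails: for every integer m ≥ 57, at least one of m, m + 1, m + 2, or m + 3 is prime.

We need the least integer m ≥ 57 for which m, m + 1, m + 2, m + 3 are all composite.
The first 5 eligible values, up to m = 61, all satisfy the conclusion.
m = 62: 62 = 2 × 31; 63 = 3 × 21; 64 = 2 × 32; 65 = 5 × 13 — all composite.

m = 62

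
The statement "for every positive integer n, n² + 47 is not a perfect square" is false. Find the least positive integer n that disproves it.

n = 23

The first 22 eligible values, up to n = 22, all satisfy the conclusion.
n = 23: 23² + 47 = 576 = 24², a perfect square.
So n = 23 is the smallest counterexample.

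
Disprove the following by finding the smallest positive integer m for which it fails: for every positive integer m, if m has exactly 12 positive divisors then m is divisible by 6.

m = 140

We need the least positive integer m for which m has exactly 12 positive divisors but m is not divisible by 6.
For m = 60, 72, 84, 90, 96, 108, 126, 132 the conclusion holds.
m = 140: τ(140) = 12; 140 mod 6 = 2.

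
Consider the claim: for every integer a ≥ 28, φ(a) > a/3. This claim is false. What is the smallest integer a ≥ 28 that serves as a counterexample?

We need the least integer a ≥ 28 for which the claim fails.
For a = 28, 29 the conclusion holds.
a = 30: φ(30) = 8 and 30/3 = 10, so φ(30) ≤ 30/3.
Hence a = 30 is a counterexample.

a = 30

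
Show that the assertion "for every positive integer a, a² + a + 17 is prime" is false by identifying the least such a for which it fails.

a = 16

We need the least positive integer a for which a² + a + 17 is not prime.
The first 15 eligible values, up to a = 15, all satisfy the conclusion.
a = 16: a² + a + 17 = 289 = 17 × 17, composite.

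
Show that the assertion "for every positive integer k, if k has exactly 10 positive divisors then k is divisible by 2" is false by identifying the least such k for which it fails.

k = 405

Check each positive integer k in order until k has exactly 10 positive divisors but k is not divisible by 2.
The first 9 eligible values, up to k = 368, all satisfy the conclusion.
k = 405: τ(405) = 10; 405 mod 2 = 1.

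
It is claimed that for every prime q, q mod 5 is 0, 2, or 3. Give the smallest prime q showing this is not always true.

q = 11

Check each prime q in order until the claim fails.
q = 2: 2 mod 5 = 2.
q = 3: 3 mod 5 = 3.
q = 5: 5 mod 5 = 0.
q = 7: 7 mod 5 = 2.
q = 11: 11 mod 5 = 1 — not in {0, 2, 3}.
Thus q = 11 disproves the claim, and no smaller q works.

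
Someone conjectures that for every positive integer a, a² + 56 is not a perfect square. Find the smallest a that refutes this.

Check each positive integer a in order until a² + 56 is a perfect square.
For a = 1, 2, 3, 4 the conclusion holds.
a = 5: 5² + 56 = 81 = 9², a perfect square.

a = 5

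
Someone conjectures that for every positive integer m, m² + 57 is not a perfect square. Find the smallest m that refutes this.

Check each positive integer m in order until m² + 57 is a perfect square.
The first 7 eligible values, up to m = 7, all satisfy the conclusion.
m = 8: 8² + 57 = 121 = 11², a perfect square.

m = 8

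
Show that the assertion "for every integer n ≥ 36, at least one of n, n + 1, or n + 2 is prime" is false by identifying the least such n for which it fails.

We need the least integer n ≥ 36 for which n, n + 1, n + 2 are all composite.
n = 36: 37 is prime.
n = 37: 37 is prime.
n = 38: 38 = 2 × 19; 39 = 3 × 13; 40 = 2 × 20 — all composite.

n = 38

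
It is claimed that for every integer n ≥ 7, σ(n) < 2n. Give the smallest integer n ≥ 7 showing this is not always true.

We need the least integer n ≥ 7 for which the claim fails.
The first 5 eligible values, up to n = 11, all satisfy the conclusion.
n = 12: σ(12) = 28; 28 ≥ 24.
Thus n = 12 disproves the claim, and no smaller n works.

n = 12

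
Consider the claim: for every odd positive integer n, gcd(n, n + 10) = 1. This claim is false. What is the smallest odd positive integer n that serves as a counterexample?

Check each odd positive integer n in order until gcd(n, n + 10) > 1.
n = 1: gcd(1, 11) = 1.
n = 3: gcd(3, 13) = 1.
n = 5: gcd(5, 15) = 5.
Hence n = 5 is a counterexample.

n = 5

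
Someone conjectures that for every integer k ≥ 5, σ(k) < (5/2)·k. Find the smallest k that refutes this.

We need the least integer k ≥ 5 for which the claim fails.
The first 19 eligible values, up to k = 23, all satisfy the conclusion.
k = 24: σ(24) = 60; 60 ≥ 60.
So k = 24 is the smallest counterexample.

k = 24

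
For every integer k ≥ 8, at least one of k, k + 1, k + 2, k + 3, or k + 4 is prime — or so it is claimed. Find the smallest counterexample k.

Check each integer k ≥ 8 in order until k, k + 1, k + 2, k + 3, k + 4 are all composite.
For k = 8, 9, 10, 11, …, 21, 22, 23 the conclusion holds.
k = 24: 24 = 2 × 12; 25 = 5 × 5; 26 = 2 × 13; 27 = 3 × 9; 28 = 2 × 14 — all composite.
Thus k = 24 disproves the claim, and no smaller k works.

k = 24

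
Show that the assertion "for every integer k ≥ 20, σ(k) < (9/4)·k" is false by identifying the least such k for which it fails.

A counterexample is any integer k ≥ 20 such that the claim fails; we check each in order.
For k = 20, 21, 22, 23 the conclusion holds.
k = 24: σ(24) = 60; 60 ≥ 54.

k = 24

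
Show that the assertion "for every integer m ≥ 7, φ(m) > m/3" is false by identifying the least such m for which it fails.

m = 12

We need the least integer m ≥ 7 for which the claim fails.
For m = 7, 8, 9, 10, 11 the conclusion holds.
m = 12: φ(12) = 4 and 12/3 = 4, so φ(12) ≤ 12/3.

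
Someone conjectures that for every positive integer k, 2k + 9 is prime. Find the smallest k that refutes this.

k = 3

Check each positive integer k in order until 2k + 9 is not prime.
k = 1: 2k + 9 = 11, prime.
k = 2: 2k + 9 = 13, prime.
k = 3: 2k + 9 = 15 = 3 × 5, composite.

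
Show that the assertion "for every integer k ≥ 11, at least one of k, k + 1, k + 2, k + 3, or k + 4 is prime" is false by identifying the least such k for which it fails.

Check each integer k ≥ 11 in order until k, k + 1, k + 2, k + 3, k + 4 are all composite.
For k = 11, 12, 13, 14, …, 21, 22, 23 the conclusion holds.
k = 24: 24 = 2 × 12; 25 = 5 × 5; 26 = 2 × 13; 27 = 3 × 9; 28 = 2 × 14 — all composite.
Hence k = 24 is a counterexample.

k = 24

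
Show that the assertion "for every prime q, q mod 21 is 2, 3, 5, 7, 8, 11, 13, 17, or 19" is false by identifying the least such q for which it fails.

A counterexample is any prime q such that the claim fails; we check each in order.
For q = 2, 3, 5, 7, 11, 13, 17, 19, 23, 29 the conclusion holds.
q = 31: 31 mod 21 = 10 — not in {2, 3, 5, 7, 8, 11, 13, 17, 19}.

q = 31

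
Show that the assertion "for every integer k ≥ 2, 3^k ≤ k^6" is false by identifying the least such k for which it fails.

k = 15

For k = 2, 3, 4, 5, …, 12, 13, 14 the conclusion holds.
k = 15: 3^k = 14348907 and k^6 = 11390625, so 14348907 > 11390625.
So k = 15 is the smallest counterexample.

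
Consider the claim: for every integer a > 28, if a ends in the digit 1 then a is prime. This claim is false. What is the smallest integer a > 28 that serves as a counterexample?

We need the least integer a > 28 for which a ends in the digit 1 but a is not prime.
a = 31: 31 ends in 1 and is prime.
a = 41: 41 ends in 1 and is prime.
a = 51: 51 ends in 1; 51 = 3 × 17, composite.
Hence a = 51 is a counterexample.

a = 51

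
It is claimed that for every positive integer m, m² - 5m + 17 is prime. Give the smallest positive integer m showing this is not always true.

m = 13

A counterexample is any positive integer m such that m² - 5m + 17 is not prime; we check each in order.
For m = 1, 2, 3, 4, …, 10, 11, 12 the conclusion holds.
m = 13: m² - 5m + 17 = 121 = 11 × 11, composite.
Hence m = 13 is a counterexample.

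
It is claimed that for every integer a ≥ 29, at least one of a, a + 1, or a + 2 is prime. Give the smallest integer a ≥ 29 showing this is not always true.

Check each integer a ≥ 29 in order until a, a + 1, a + 2 are all composite.
a = 29: 29 is prime.
a = 30: 31 is prime.
a = 31: 31 is prime.
a = 32: 32 = 2 × 16; 33 = 3 × 11; 34 = 2 × 17 — all composite.

a = 32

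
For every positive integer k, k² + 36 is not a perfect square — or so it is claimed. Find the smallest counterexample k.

The first 7 eligible values, up to k = 7, all satisfy the conclusion.
k = 8: 8² + 36 = 100 = 10², a perfect square.
Thus k = 8 disproves the claim, and no smaller k works.

k = 8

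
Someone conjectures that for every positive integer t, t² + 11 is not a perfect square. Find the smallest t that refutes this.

A counterexample is any positive integer t such that t² + 11 is a perfect square; we check each in order.
For t = 1, 2, 3, 4 the conclusion holds.
t = 5: 5² + 11 = 36 = 6², a perfect square.
Thus t = 5 disproves the claim, and no smaller t works.

t = 5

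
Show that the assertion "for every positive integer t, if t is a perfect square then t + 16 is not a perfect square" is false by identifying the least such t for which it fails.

t = 9

For t = 1, 4 the conclusion holds.
t = 9: 9 = 3² and 9 + 16 = 25 = 5².
So t = 9 is the smallest counterexample.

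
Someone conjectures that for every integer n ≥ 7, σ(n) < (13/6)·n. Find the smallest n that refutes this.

n = 12

A counterexample is any integer n ≥ 7 such that the claim fails; we check each in order.
For n = 7, 8, 9, 10, 11 the conclusion holds.
n = 12: σ(12) = 28; 28 ≥ 26.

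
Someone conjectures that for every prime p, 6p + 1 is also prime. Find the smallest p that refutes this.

p = 19

Check each prime p in order until 6p + 1 is not prime.
p = 2: 6p + 1 = 13, prime.
p = 3: 6p + 1 = 19, prime.
p = 5: 6p + 1 = 31, prime.
p = 7: 6p + 1 = 43, prime.
p = 11: 6p + 1 = 67, prime.
p = 13: 6p + 1 = 79, prime.
p = 17: 6p + 1 = 103, prime.
p = 19: 6p + 1 = 115 = 5 × 23, not prime.
So p = 19 is the smallest counterexample.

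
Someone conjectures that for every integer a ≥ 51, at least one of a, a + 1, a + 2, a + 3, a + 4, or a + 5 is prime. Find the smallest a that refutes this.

a = 90

A counterexample is any integer a ≥ 51 such that a, a + 1, a + 2, a + 3, a + 4, a + 5 are all composite; we check each in order.
For a = 51, 52, 53, 54, …, 87, 88, 89 the conclusion holds.
a = 90: 90 = 2 × 45; 91 = 7 × 13; 92 = 2 × 46; 93 = 3 × 31; 94 = 2 × 47; 95 = 5 × 19 — all composite.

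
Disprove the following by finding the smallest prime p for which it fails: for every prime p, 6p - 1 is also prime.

For p = 2, 3, 5, 7 the conclusion holds.
p = 11: 6p - 1 = 65 = 5 × 13, not prime.
So p = 11 is the smallest counterexample.

p = 11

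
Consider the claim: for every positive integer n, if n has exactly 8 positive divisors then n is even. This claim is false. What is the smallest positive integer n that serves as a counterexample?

Check each positive integer n in order until n has exactly 8 positive divisors but n is odd.
For n = 24, 30, 40, 42, …, 88, 102, 104 the conclusion holds.
n = 105: divisors of 105: 1, 3, 5, 7, 15, 21, 35, 105; 105 is odd.

n = 105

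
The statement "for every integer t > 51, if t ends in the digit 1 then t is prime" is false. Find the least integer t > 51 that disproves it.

t = 61: 61 ends in 1 and is prime.
t = 71: 71 ends in 1 and is prime.
t = 81: 81 ends in 1; 81 = 3 × 27, composite.
So t = 81 is the smallest counterexample.

t = 81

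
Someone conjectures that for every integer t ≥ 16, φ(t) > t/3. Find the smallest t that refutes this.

Check each integer t ≥ 16 in order until the claim fails.
For t = 16, 17 the conclusion holds.
t = 18: φ(18) = 6 and 18/3 = 6, so φ(18) ≤ 18/3.
So t = 18 is the smallest counterexample.

t = 18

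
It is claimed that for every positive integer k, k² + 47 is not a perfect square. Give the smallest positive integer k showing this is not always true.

For k = 1, 2, 3, 4, …, 20, 21, 22 the conclusion holds.
k = 23: 23² + 47 = 576 = 24², a perfect square.
So k = 23 is the smallest counterexample.

k = 23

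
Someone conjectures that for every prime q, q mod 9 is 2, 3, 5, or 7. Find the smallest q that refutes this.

We need the least prime q for which the claim fails.
The first 5 eligible values, up to q = 11, all satisfy the conclusion.
q = 13: 13 mod 9 = 4 — not in {2, 3, 5, 7}.

q = 13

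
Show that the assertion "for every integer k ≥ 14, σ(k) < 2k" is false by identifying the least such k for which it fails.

We need the least integer k ≥ 14 for which the claim fails.
For k = 14, 15, 16, 17 the conclusion holds.
k = 18: σ(18) = 39; 39 ≥ 36.
Thus k = 18 disproves the claim, and no smaller k works.

k = 18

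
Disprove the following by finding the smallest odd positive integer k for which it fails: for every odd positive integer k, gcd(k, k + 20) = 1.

A counterexample is any odd positive integer k such that gcd(k, k + 20) > 1; we check each in order.
k = 1: gcd(1, 21) = 1.
k = 3: gcd(3, 23) = 1.
k = 5: gcd(5, 25) = 5.

k = 5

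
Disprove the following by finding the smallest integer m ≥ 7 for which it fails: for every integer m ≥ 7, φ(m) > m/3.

m = 12

Check each integer m ≥ 7 in order until the claim fails.
m = 7: φ(7) = 6 and 7/3 = 7/3, so φ(7) > 7/3.
m = 8: φ(8) = 4 and 8/3 = 8/3, so φ(8) > 8/3.
m = 9: φ(9) = 6 and 9/3 = 3, so φ(9) > 9/3.
m = 10: φ(10) = 4 and 10/3 = 10/3, so φ(10) > 10/3.
m = 11: φ(11) = 10 and 11/3 = 11/3, so φ(11) > 11/3.
m = 12: φ(12) = 4 and 12/3 = 4, so φ(12) ≤ 12/3.
So m = 12 is the smallest counterexample.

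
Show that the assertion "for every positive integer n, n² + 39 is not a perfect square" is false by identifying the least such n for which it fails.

n = 5

n = 1: 1² + 39 = 40, not a perfect square.
n = 2: 2² + 39 = 43, not a perfect square.
n = 3: 3² + 39 = 48, not a perfect square.
n = 4: 4² + 39 = 55, not a perfect square.
n = 5: 5² + 39 = 64 = 8², a perfect square.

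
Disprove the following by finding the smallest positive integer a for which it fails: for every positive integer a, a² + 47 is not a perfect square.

Check each positive integer a in order until a² + 47 is a perfect square.
For a = 1, 2, 3, 4, …, 20, 21, 22 the conclusion holds.
a = 23: 23² + 47 = 576 = 24², a perfect square.

a = 23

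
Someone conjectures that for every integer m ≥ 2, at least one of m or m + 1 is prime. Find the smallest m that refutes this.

For m = 2, 3, 4, 5, 6, 7 the conclusion holds.
m = 8: 8 = 2 × 4; 9 = 3 × 3 — both composite.
Thus m = 8 disproves the claim, and no smaller m works.

m = 8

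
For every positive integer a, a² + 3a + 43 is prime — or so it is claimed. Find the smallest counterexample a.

a = 39

Check each positive integer a in order until a² + 3a + 43 is not prime.
The first 38 eligible values, up to a = 38, all satisfy the conclusion.
a = 39: a² + 3a + 43 = 1681 = 41 × 41, composite.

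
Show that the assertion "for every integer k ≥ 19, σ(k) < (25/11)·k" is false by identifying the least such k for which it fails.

k = 24

A counterexample is any integer k ≥ 19 such that the claim fails; we check each in order.
k = 19: σ(19) = 20; 20 < 475/11.
k = 20: σ(20) = 42; 42 < 500/11.
k = 21: σ(21) = 32; 32 < 525/11.
k = 22: σ(22) = 36; 36 < 50.
k = 23: σ(23) = 24; 24 < 575/11.
k = 24: σ(24) = 60; 60 ≥ 600/11.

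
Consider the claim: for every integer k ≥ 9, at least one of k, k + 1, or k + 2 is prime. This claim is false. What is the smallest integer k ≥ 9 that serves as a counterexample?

For k = 9, 10, 11, 12, 13 the conclusion holds.
k = 14: 14 = 2 × 7; 15 = 3 × 5; 16 = 2 × 8 — all composite.

k = 14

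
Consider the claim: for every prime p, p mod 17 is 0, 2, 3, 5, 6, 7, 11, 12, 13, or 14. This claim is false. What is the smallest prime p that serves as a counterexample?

p = 43

For p = 2, 3, 5, 7, …, 31, 37, 41 the conclusion holds.
p = 43: 43 mod 17 = 9 — not in {0, 2, 3, 5, 6, 7, 11, 12, 13, 14}.
Hence p = 43 is a counterexample.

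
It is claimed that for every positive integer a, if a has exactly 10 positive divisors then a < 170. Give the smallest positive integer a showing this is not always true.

a = 176

a = 48: τ(48) = 10; 48 < 170.
a = 80: τ(80) = 10; 80 < 170.
a = 112: τ(112) = 10; 112 < 170.
a = 162: τ(162) = 10; 162 < 170.
a = 176: τ(176) = 10; 176 ≥ 170.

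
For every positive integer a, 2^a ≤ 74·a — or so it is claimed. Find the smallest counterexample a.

a = 10

We need the least positive integer a for which 2^a > 74·a.
For a = 1, 2, 3, 4, 5, 6, 7, 8, 9 the conclusion holds.
a = 10: 2^a = 1024 and 74·a = 740, so 1024 > 740.
So a = 10 is the smallest counterexample.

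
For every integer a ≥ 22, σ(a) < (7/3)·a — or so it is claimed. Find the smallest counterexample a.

We need the least integer a ≥ 22 for which the claim fails.
a = 22: σ(22) = 36; 36 < 154/3.
a = 23: σ(23) = 24; 24 < 161/3.
a = 24: σ(24) = 60; 60 ≥ 56.
Thus a = 24 disproves the claim, and no smaller a works.

a = 24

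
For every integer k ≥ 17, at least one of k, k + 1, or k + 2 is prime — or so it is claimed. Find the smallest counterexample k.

A counterexample is any integer k ≥ 17 such that k, k + 1, k + 2 are all composite; we check each in order.
k = 17: 17 is prime.
k = 18: 19 is prime.
k = 19: 19 is prime.
k = 20: 20 = 2 × 10; 21 = 3 × 7; 22 = 2 × 11 — all composite.

k = 20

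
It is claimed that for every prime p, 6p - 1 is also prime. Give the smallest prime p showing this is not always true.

A counterexample is any prime p such that 6p - 1 is not prime; we check each in order.
For p = 2, 3, 5, 7 the conclusion holds.
p = 11: 6p - 1 = 65 = 5 × 13, not prime.
So p = 11 is the smallest counterexample.

p = 11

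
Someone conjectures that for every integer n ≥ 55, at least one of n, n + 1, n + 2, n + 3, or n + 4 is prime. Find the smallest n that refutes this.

n = 62

The first 7 eligible values, up to n = 61, all satisfy the conclusion.
n = 62: 62 = 2 × 31; 63 = 3 × 21; 64 = 2 × 32; 65 = 5 × 13; 66 = 2 × 33 — all composite.
Thus n = 62 disproves the claim, and no smaller n works.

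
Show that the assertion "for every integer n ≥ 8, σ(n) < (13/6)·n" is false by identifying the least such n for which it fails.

We need the least integer n ≥ 8 for which the claim fails.
n = 8: σ(8) = 15; 15 < 52/3.
n = 9: σ(9) = 13; 13 < 39/2.
n = 10: σ(10) = 18; 18 < 65/3.
n = 11: σ(11) = 12; 12 < 143/6.
n = 12: σ(12) = 28; 28 ≥ 26.
So n = 12 is the smallest counterexample.

n = 12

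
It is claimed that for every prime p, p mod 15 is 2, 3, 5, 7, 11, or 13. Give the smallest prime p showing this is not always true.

p = 19

Check each prime p in order until the claim fails.
The first 7 eligible values, up to p = 17, all satisfy the conclusion.
p = 19: 19 mod 15 = 4 — not in {2, 3, 5, 7, 11, 13}.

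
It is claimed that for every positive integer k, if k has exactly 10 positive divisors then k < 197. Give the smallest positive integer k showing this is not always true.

k = 208

Check each positive integer k in order until k has exactly 10 positive divisors but the claim fails.
k = 48: τ(48) = 10; 48 < 197.
k = 80: τ(80) = 10; 80 < 197.
k = 112: τ(112) = 10; 112 < 197.
k = 162: τ(162) = 10; 162 < 197.
k = 176: τ(176) = 10; 176 < 197.
k = 208: τ(208) = 10; 208 ≥ 197.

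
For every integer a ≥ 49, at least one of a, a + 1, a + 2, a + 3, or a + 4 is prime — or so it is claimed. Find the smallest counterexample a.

a = 54

We need the least integer a ≥ 49 for which a, a + 1, a + 2, a + 3, a + 4 are all composite.
For a = 49, 50, 51, 52, 53 the conclusion holds.
a = 54: 54 = 2 × 27; 55 = 5 × 11; 56 = 2 × 28; 57 = 3 × 19; 58 = 2 × 29 — all composite.
Hence a = 54 is a counterexample.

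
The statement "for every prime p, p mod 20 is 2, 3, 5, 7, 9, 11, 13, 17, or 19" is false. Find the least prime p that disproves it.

p = 41

For p = 2, 3, 5, 7, …, 29, 31, 37 the conclusion holds.
p = 41: 41 mod 20 = 1 — not in {2, 3, 5, 7, 9, 11, 13, 17, 19}.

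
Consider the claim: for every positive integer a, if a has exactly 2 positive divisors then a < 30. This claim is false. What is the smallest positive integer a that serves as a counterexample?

a = 31

We need the least positive integer a for which a has exactly 2 positive divisors but the claim fails.
For a = 2, 3, 5, 7, 11, 13, 17, 19, 23, 29 the conclusion holds.
a = 31: τ(31) = 2; 31 ≥ 30.
Thus a = 31 disproves the claim, and no smaller a works.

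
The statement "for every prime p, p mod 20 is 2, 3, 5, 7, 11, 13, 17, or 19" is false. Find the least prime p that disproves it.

We need the least prime p for which the claim fails.
For p = 2, 3, 5, 7, 11, 13, 17, 19, 23 the conclusion holds.
p = 29: 29 mod 20 = 9 — not in {2, 3, 5, 7, 11, 13, 17, 19}.

p = 29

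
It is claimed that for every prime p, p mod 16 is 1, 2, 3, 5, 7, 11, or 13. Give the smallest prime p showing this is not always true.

A counterexample is any prime p such that the claim fails; we check each in order.
For p = 2, 3, 5, 7, 11, 13, 17, 19, 23, 29 the conclusion holds.
p = 31: 31 mod 16 = 15 — not in {1, 2, 3, 5, 7, 11, 13}.
So p = 31 is the smallest counterexample.

p = 31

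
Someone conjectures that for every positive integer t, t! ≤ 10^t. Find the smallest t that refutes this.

For t = 1, 2, 3, 4, …, 22, 23, 24 the conclusion holds.
t = 25: t! = 15511210043330985984000000 and 10^t = 10000000000000000000000000, so 15511210043330985984000000 > 10000000000000000000000000.
Thus t = 25 disproves the claim, and no smaller t works.

t = 25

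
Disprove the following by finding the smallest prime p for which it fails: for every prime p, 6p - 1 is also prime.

p = 11

We need the least prime p for which 6p - 1 is not prime.
For p = 2, 3, 5, 7 the conclusion holds.
p = 11: 6p - 1 = 65 = 5 × 13, not prime.
Thus p = 11 disproves the claim, and no smaller p works.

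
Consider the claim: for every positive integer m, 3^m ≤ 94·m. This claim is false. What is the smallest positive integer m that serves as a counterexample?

A counterexample is any positive integer m such that 3^m > 94·m; we check each in order.
The first 5 eligible values, up to m = 5, all satisfy the conclusion.
m = 6: 3^m = 729 and 94·m = 564, so 729 > 564.

m = 6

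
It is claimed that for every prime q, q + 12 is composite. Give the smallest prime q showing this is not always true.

q = 5

Check each prime q in order until q + 12 is prime.
For q = 2, 3 the conclusion holds.
q = 5: q + 12 = 17, prime — not composite.
Hence q = 5 is a counterexample.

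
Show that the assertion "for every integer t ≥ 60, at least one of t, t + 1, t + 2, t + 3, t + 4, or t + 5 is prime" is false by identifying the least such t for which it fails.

t = 90

For t = 60, 61, 62, 63, …, 87, 88, 89 the conclusion holds.
t = 90: 90 = 2 × 45; 91 = 7 × 13; 92 = 2 × 46; 93 = 3 × 31; 94 = 2 × 47; 95 = 5 × 19 — all composite.
So t = 90 is the smallest counterexample.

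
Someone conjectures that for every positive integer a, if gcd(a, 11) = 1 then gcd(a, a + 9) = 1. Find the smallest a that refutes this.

a = 3

Check each positive integer a in order until gcd(a, 11) = 1 but gcd(a, a + 9) > 1.
For a = 1, 2 the conclusion holds.
a = 3: gcd(3, 12) = 3.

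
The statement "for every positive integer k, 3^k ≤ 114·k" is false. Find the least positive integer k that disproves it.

For k = 1, 2, 3, 4, 5 the conclusion holds.
k = 6: 3^k = 729 and 114·k = 684, so 729 > 684.

k = 6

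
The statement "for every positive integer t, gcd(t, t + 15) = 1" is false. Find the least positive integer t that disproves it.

t = 3

t = 1: gcd(1, 16) = 1.
t = 2: gcd(2, 17) = 1.
t = 3: gcd(3, 18) = 3.
So t = 3 is the smallest counterexample.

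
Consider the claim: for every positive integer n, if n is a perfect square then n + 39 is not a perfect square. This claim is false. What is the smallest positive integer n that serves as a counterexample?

We need the least positive integer n for which n is a perfect square but n + 39 is a perfect square.
n = 1: 1 + 39 = 40, not a perfect square.
n = 4: 4 + 39 = 43, not a perfect square.
n = 9: 9 + 39 = 48, not a perfect square.
n = 16: 16 + 39 = 55, not a perfect square.
n = 25: 25 = 5² and 25 + 39 = 64 = 8².
Thus n = 25 disproves the claim, and no smaller n works.

n = 25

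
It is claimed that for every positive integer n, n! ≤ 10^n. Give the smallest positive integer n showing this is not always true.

A counterexample is any positive integer n such that n! > 10^n; we check each in order.
For n = 1, 2, 3, 4, …, 22, 23, 24 the conclusion holds.
n = 25: n! = 15511210043330985984000000 and 10^n = 10000000000000000000000000, so 15511210043330985984000000 > 10000000000000000000000000.

n = 25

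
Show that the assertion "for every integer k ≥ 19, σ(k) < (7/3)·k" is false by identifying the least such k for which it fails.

We need the least integer k ≥ 19 for which the claim fails.
k = 19: σ(19) = 20; 20 < 133/3.
k = 20: σ(20) = 42; 42 < 140/3.
k = 21: σ(21) = 32; 32 < 49.
k = 22: σ(22) = 36; 36 < 154/3.
k = 23: σ(23) = 24; 24 < 161/3.
k = 24: σ(24) = 60; 60 ≥ 56.

k = 24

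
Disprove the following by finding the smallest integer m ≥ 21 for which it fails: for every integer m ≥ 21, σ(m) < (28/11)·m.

m = 48

The first 27 eligible values, up to m = 47, all satisfy the conclusion.
m = 48: σ(48) = 124; 124 ≥ 1344/11.
Thus m = 48 disproves the claim, and no smaller m works.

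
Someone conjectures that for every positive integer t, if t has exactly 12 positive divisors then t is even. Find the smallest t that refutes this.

t = 315

Check each positive integer t in order until t has exactly 12 positive divisors but t is odd.
For t = 60, 72, 84, 90, …, 294, 306, 308 the conclusion holds.
t = 315: divisors of 315: 12 divisors; 315 is odd.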